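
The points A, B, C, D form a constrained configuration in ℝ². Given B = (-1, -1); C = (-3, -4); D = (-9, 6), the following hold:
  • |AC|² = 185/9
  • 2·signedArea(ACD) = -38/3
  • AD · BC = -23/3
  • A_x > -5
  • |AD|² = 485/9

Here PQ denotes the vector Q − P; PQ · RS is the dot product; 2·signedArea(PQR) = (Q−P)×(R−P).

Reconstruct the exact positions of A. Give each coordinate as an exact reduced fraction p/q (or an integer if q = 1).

A = (-13/3, 1/3)

1. A_x = -13/3  [AD · BC = -23/3 ∩ 2·signedArea(ACD) = -38/3]
2. A_y = 1/3  [AD · BC = -23/3 ∩ 2·signedArea(ACD) = -38/3]
   → A = (-13/3, 1/3)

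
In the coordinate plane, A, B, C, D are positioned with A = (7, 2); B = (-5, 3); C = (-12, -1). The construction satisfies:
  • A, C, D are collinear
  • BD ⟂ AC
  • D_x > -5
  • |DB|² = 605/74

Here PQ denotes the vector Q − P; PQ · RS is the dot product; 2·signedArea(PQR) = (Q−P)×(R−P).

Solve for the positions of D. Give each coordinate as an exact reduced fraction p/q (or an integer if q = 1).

1. D_x = -337/74  [A, C, D are collinear ∩ BD ⟂ AC]
2. D_y = 13/74  [A, C, D are collinear ∩ BD ⟂ AC]
   → D = (-337/74, 13/74)

D = (-337/74, 13/74)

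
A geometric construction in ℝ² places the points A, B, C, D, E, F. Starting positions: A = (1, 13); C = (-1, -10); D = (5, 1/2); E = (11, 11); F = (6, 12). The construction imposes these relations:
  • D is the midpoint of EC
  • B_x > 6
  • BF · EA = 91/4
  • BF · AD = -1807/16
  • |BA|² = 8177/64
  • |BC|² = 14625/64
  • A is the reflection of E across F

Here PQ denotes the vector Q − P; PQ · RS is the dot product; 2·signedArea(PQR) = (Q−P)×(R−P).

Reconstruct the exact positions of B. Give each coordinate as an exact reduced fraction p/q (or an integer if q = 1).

B = (13/2, 25/8)

1. B_x = 13/2  [BF · AD = -1807/16 ∩ BF · EA = 91/4]
2. B_y = 25/8  [BF · AD = -1807/16 ∩ BF · EA = 91/4]
   → B = (13/2, 25/8)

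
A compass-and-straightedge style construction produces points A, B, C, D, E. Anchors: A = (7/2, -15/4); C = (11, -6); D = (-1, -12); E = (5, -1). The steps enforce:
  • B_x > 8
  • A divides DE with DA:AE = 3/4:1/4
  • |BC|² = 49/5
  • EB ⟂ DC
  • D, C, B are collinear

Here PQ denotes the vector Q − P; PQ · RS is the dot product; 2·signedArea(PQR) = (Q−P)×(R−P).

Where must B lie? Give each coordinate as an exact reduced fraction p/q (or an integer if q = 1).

1. B_x = 41/5  [D, C, B are collinear ∩ EB ⟂ DC]
2. B_y = -37/5  [D, C, B are collinear ∩ EB ⟂ DC]
   → B = (41/5, -37/5)

B = (41/5, -37/5)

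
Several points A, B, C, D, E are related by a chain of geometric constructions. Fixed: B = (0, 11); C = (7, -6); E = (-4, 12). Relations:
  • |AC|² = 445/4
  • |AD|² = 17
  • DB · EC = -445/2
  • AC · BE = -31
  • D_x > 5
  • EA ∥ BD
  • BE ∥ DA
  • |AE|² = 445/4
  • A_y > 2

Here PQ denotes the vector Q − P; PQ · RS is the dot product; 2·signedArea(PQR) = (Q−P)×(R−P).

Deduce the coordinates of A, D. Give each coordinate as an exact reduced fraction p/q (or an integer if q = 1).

A = (3/2, 3)
D = (11/2, 2)

1. A_x = 3/2  [line 4·x + -1·y + -3 = 0 ∩ |AC|² = 445/4]
2. A_y = 3  [line 4·x + -1·y + -3 = 0 ∩ |AC|² = 445/4]
   → A = (3/2, 3)
3. D_x = 11/2  [BE ∥ DA ∩ EA ∥ BD]
4. D_y = 2  [BE ∥ DA ∩ EA ∥ BD]
   → D = (11/2, 2)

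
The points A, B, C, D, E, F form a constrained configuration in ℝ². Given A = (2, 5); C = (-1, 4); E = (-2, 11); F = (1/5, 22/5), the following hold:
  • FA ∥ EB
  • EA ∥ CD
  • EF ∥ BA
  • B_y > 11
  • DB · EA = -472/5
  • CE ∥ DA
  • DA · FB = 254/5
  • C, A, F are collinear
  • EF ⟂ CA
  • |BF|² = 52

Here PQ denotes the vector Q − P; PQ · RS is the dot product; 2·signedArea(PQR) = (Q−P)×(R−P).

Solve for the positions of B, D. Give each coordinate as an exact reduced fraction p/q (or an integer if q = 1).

B = (-1/5, 58/5)
D = (3, -2)

1. B_x = -1/5  [EF ∥ BA ∩ FA ∥ EB]
2. B_y = 58/5  [EF ∥ BA ∩ FA ∥ EB]
   → B = (-1/5, 58/5)
3. D_x = 3  [CE ∥ DA ∩ EA ∥ CD]
4. D_y = -2  [CE ∥ DA ∩ EA ∥ CD]
   → D = (3, -2)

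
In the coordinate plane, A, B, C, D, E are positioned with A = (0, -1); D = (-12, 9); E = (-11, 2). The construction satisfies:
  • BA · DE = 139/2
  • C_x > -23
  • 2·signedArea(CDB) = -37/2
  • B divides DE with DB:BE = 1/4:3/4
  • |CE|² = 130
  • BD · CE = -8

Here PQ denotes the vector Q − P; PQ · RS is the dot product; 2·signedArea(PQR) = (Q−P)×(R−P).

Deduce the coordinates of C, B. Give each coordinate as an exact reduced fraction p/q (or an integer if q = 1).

B = (-47/4, 29/4)
C = (-22, 5)

1. B_x = -47/4  [B divides DE with DB:BE = 1/4:3/4]
2. B_y = 29/4  [B divides DE with DB:BE = 1/4:3/4]
   → B = (-47/4, 29/4)
3. C_x = -22  [2·signedArea(CDB) = -37/2 ∩ BD · CE = -8]
4. C_y = 5  [2·signedArea(CDB) = -37/2 ∩ BD · CE = -8]
   → C = (-22, 5)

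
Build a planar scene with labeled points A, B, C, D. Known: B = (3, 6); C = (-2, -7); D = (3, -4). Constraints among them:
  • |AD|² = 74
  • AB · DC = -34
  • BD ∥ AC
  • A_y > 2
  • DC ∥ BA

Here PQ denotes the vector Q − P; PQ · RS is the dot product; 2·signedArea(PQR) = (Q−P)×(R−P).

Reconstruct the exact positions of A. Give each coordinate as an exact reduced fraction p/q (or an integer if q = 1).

A = (-2, 3)

1. A_x = -2  [BD ∥ AC ∩ DC ∥ BA]
2. A_y = 3  [BD ∥ AC ∩ DC ∥ BA]
   → A = (-2, 3)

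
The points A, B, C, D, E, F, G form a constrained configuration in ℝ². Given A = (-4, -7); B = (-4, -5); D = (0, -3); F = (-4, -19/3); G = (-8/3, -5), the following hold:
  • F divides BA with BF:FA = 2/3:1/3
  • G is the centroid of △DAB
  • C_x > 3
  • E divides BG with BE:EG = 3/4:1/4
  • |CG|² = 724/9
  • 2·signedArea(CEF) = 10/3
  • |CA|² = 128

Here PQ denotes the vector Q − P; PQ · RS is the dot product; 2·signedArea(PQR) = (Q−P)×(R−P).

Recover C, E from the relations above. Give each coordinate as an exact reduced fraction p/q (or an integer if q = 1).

C = (4, 1)
E = (-3, -5)

1. E_x = -3  [E divides BG with BE:EG = 3/4:1/4]
2. E_y = -5  [E divides BG with BE:EG = 3/4:1/4]
   → E = (-3, -5)
3. C_x = 4  [line 4/3·x + -1·y + -13/3 = 0 ∩ |CA|² = 128]
4. C_y = 1  [line 4/3·x + -1·y + -13/3 = 0 ∩ |CA|² = 128]
   → C = (4, 1)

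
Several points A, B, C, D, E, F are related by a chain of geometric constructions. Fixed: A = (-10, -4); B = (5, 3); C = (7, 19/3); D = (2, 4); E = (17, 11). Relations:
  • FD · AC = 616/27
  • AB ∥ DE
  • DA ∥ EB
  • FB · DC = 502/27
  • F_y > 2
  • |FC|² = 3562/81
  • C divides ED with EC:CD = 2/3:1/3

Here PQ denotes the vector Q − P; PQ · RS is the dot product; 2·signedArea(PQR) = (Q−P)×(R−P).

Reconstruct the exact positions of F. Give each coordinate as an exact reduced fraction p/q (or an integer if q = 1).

F = (4/3, 26/9)

1. F_x = 4/3  [FB · DC = 502/27 ∩ FD · AC = 616/27]
2. F_y = 26/9  [FB · DC = 502/27 ∩ FD · AC = 616/27]
   → F = (4/3, 26/9)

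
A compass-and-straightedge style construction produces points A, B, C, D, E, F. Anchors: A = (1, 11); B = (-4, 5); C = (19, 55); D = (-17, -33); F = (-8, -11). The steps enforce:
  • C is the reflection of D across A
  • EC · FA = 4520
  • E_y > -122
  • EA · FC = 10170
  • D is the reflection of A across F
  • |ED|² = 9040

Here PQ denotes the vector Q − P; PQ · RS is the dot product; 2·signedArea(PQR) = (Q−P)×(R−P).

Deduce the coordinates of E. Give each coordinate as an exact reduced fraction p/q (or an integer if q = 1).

E = (-53, -121)

1. E_x = -53  [line -9·x + -22·y + -3139 = 0 ∩ |ED|² = 9040]
2. E_y = -121  [line -9·x + -22·y + -3139 = 0 ∩ |ED|² = 9040]
   → E = (-53, -121)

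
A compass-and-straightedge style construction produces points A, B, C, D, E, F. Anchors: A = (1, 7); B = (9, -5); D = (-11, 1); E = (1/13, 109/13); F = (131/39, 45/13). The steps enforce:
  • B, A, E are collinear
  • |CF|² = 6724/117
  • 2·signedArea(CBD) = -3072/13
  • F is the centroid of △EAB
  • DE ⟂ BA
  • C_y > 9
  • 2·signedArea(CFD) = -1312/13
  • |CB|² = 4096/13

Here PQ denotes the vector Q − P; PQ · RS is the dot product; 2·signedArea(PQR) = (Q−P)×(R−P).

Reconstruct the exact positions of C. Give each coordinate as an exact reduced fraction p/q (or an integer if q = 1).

1. C_x = -11/13  [2·signedArea(CBD) = -3072/13 ∩ 2·signedArea(CFD) = -1312/13]
2. C_y = 127/13  [2·signedArea(CBD) = -3072/13 ∩ 2·signedArea(CFD) = -1312/13]
   → C = (-11/13, 127/13)

C = (-11/13, 127/13)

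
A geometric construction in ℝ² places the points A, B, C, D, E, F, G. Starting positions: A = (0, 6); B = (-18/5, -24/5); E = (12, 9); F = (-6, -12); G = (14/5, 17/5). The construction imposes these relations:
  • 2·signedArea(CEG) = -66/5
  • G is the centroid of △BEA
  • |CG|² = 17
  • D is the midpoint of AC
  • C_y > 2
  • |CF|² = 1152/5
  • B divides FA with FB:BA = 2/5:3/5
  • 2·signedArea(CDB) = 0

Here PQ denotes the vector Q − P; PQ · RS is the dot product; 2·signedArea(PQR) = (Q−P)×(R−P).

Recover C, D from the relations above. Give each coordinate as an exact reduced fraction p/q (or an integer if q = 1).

C = (-6/5, 12/5)
D = (-3/5, 21/5)

1. C_x = -6/5  [line 28/5·x + -46/5·y + 144/5 = 0 ∩ |CF|² = 1152/5]
2. C_y = 12/5  [line 28/5·x + -46/5·y + 144/5 = 0 ∩ |CF|² = 1152/5]
   → C = (-6/5, 12/5)
3. D_x = -3/5  [2·signedArea(CDB) = 0 ∩ D is the midpoint of AC]
4. D_y = 21/5  [2·signedArea(CDB) = 0 ∩ D is the midpoint of AC]
   → D = (-3/5, 21/5)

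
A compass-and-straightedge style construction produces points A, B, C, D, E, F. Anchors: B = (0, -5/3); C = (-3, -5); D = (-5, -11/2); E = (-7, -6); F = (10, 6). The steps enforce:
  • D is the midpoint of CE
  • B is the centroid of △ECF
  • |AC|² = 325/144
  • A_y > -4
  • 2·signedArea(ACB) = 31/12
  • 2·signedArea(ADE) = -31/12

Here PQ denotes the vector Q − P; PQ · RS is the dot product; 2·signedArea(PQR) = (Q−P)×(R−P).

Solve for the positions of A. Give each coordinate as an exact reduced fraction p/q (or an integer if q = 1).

1. A_x = -5/2  [2·signedArea(ADE) = -31/12 ∩ 2·signedArea(ACB) = 31/12]
2. A_y = -43/12  [2·signedArea(ADE) = -31/12 ∩ 2·signedArea(ACB) = 31/12]
   → A = (-5/2, -43/12)

A = (-5/2, -43/12)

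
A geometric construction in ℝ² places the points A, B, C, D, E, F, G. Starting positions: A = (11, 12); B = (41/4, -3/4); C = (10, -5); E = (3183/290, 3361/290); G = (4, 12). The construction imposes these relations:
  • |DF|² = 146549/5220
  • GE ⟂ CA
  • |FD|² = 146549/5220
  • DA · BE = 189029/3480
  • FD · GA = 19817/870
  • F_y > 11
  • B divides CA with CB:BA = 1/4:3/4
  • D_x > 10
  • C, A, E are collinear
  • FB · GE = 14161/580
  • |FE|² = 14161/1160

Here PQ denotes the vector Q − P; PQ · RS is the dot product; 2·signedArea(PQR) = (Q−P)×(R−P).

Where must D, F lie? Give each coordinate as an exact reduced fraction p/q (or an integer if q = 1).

D = (18691/1740, 13247/1740)
F = (4343/580, 6841/580)

1. F_x = 4343/580  [line -2023/290·x + 119/290·y + 27489/580 = 0 ∩ |FE|² = 14161/1160]
2. F_y = 6841/580  [line -2023/290·x + 119/290·y + 27489/580 = 0 ∩ |FE|² = 14161/1160]
   → F = (4343/580, 6841/580)
3. D_x = 18691/1740  [DA · BE = 189029/3480 ∩ FD · GA = 19817/870]
4. D_y = 13247/1740  [DA · BE = 189029/3480 ∩ FD · GA = 19817/870]
   → D = (18691/1740, 13247/1740)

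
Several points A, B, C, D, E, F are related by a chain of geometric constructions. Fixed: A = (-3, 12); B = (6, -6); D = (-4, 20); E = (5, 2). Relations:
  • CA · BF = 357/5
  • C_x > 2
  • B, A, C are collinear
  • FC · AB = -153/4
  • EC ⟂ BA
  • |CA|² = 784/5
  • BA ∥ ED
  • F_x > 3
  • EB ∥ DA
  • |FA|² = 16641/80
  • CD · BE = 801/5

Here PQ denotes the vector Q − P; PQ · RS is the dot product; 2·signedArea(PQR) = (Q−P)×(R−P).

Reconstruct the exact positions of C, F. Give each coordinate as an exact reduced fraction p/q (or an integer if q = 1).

C = (13/5, 4/5)
F = (69/20, -9/10)

1. C_x = 13/5  [B, A, C are collinear ∩ EC ⟂ BA]
2. C_y = 4/5  [B, A, C are collinear ∩ EC ⟂ BA]
   → C = (13/5, 4/5)
3. F_x = 69/20  [line -9·x + 18·y + 189/4 = 0 ∩ |FA|² = 16641/80]
4. F_y = -9/10  [line -9·x + 18·y + 189/4 = 0 ∩ |FA|² = 16641/80]
   → F = (69/20, -9/10)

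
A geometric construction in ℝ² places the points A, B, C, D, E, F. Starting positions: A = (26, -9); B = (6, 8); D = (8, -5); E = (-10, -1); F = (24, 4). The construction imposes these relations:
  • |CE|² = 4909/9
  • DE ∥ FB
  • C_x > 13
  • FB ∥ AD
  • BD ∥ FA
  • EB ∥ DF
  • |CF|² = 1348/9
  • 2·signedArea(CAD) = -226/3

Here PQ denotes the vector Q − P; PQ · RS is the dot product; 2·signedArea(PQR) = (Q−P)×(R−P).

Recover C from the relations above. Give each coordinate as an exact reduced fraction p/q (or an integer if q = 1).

1. C_x = 40/3  [line -4·x + -18·y + 52/3 = 0 ∩ |CE|² = 4909/9]
2. C_y = -2  [line -4·x + -18·y + 52/3 = 0 ∩ |CE|² = 4909/9]
   → C = (40/3, -2)

C = (40/3, -2)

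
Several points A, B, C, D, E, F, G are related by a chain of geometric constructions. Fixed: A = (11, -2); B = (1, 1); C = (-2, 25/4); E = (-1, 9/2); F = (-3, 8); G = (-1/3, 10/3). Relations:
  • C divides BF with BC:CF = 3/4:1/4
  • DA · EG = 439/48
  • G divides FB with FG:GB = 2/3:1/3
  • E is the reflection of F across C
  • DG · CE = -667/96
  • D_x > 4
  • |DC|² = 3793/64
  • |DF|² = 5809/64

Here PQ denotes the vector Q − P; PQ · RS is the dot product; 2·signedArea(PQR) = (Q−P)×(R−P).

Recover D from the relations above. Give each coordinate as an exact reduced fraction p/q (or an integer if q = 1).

D = (9/2, 17/8)

1. D_x = 9/2  [line -1·x + 7/4·y + 25/32 = 0 ∩ |DC|² = 3793/64]
2. D_y = 17/8  [line -1·x + 7/4·y + 25/32 = 0 ∩ |DC|² = 3793/64]
   → D = (9/2, 17/8)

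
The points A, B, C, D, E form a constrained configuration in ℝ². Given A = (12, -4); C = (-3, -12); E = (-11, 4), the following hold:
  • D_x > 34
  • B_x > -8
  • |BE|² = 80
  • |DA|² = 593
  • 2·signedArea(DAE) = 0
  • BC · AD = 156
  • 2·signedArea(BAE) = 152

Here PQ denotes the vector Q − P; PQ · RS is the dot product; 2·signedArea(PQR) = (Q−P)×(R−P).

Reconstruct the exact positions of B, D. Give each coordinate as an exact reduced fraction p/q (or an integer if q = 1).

B = (-7, -4)
D = (35, -12)

1. B_x = -7  [line -8·x + -23·y + -148 = 0 ∩ |BE|² = 80]
2. B_y = -4  [line -8·x + -23·y + -148 = 0 ∩ |BE|² = 80]
   → B = (-7, -4)
3. D_x = 35  [BC · AD = 156 ∩ 2·signedArea(DAE) = 0]
4. D_y = -12  [BC · AD = 156 ∩ 2·signedArea(DAE) = 0]
   → D = (35, -12)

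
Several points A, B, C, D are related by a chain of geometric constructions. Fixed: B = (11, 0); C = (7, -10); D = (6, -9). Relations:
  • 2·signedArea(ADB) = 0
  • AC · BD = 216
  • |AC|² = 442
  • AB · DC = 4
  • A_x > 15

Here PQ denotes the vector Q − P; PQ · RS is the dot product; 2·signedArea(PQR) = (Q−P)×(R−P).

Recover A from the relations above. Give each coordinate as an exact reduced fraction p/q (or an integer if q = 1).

1. A_x = 16  [2·signedArea(ADB) = 0 ∩ AC · BD = 216]
2. A_y = 9  [2·signedArea(ADB) = 0 ∩ AC · BD = 216]
   → A = (16, 9)

A = (16, 9)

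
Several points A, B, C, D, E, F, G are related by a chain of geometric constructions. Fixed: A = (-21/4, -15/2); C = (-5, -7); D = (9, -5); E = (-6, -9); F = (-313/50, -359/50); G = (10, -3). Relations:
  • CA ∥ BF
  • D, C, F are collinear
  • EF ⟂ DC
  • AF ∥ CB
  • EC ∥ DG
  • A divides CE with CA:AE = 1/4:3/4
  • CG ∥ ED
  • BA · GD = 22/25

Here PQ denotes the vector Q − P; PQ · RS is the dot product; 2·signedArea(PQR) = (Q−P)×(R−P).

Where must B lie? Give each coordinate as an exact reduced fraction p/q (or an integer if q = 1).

B = (-601/100, -167/25)

1. B_x = -601/100  [CA ∥ BF ∩ AF ∥ CB]
2. B_y = -167/25  [CA ∥ BF ∩ AF ∥ CB]
   → B = (-601/100, -167/25)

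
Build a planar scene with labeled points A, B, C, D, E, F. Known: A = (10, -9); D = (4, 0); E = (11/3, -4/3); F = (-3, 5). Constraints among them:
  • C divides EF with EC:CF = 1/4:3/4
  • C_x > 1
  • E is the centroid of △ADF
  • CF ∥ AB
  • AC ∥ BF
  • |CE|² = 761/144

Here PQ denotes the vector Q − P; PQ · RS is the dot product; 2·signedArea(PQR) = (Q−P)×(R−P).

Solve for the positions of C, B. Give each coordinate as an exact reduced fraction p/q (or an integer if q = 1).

1. C_x = 2  [C divides EF with EC:CF = 1/4:3/4]
2. C_y = 1/4  [C divides EF with EC:CF = 1/4:3/4]
   → C = (2, 1/4)
3. B_x = 5  [AC ∥ BF ∩ CF ∥ AB]
4. B_y = -17/4  [AC ∥ BF ∩ CF ∥ AB]
   → B = (5, -17/4)

B = (5, -17/4)
C = (2, 1/4)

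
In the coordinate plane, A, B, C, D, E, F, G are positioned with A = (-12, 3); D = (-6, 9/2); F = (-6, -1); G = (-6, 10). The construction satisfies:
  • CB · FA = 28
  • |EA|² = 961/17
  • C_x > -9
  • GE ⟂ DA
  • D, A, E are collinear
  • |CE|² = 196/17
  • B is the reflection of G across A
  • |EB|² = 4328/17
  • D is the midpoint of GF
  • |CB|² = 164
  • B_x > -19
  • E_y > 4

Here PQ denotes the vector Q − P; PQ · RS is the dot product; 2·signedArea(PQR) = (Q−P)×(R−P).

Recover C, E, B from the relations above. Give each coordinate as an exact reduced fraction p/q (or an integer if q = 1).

1. E_x = -80/17  [D, A, E are collinear ∩ GE ⟂ DA]
2. E_y = 82/17  [D, A, E are collinear ∩ GE ⟂ DA]
   → E = (-80/17, 82/17)
3. B_x = -18  [B is the reflection of G across A]
4. B_y = -4  [B is the reflection of G across A]
   → B = (-18, -4)
5. C_x = -8  [line 6·x + -4·y + 64 = 0 ∩ |CB|² = 164]
6. C_y = 4  [line 6·x + -4·y + 64 = 0 ∩ |CB|² = 164]
   → C = (-8, 4)

B = (-18, -4)
C = (-8, 4)
E = (-80/17, 82/17)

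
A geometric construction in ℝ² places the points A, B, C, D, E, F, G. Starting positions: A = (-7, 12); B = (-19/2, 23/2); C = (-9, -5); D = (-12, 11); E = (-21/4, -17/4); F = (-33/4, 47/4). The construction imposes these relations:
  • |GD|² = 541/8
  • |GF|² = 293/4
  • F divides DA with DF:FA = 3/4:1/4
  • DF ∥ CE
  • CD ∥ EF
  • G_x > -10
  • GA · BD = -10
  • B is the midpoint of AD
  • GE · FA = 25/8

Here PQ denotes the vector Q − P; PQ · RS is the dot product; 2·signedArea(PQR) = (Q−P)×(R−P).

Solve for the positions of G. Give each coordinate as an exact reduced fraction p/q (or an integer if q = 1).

G = (-37/4, 13/4)

1. G_x = -37/4  [line -5/4·x + -1/4·y + -43/4 = 0 ∩ |GD|² = 541/8]
2. G_y = 13/4  [line -5/4·x + -1/4·y + -43/4 = 0 ∩ |GD|² = 541/8]
   → G = (-37/4, 13/4)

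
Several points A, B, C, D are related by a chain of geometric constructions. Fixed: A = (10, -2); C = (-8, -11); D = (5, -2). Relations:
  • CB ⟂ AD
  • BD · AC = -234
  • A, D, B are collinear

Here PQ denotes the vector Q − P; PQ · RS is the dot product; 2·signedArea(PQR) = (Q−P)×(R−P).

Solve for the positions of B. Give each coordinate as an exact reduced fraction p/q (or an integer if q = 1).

B = (-8, -2)

1. B_x = -8  [A, D, B are collinear ∩ CB ⟂ AD]
2. B_y = -2  [A, D, B are collinear ∩ CB ⟂ AD]
   → B = (-8, -2)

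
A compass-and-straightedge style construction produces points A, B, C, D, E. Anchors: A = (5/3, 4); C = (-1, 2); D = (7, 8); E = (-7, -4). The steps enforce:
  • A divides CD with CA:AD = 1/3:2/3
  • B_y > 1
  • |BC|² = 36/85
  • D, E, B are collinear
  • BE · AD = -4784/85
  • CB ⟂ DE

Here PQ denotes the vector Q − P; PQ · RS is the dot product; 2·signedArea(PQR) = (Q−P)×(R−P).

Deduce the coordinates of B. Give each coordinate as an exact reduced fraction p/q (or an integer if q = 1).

1. B_x = -49/85  [D, E, B are collinear ∩ CB ⟂ DE]
2. B_y = 128/85  [D, E, B are collinear ∩ CB ⟂ DE]
   → B = (-49/85, 128/85)

B = (-49/85, 128/85)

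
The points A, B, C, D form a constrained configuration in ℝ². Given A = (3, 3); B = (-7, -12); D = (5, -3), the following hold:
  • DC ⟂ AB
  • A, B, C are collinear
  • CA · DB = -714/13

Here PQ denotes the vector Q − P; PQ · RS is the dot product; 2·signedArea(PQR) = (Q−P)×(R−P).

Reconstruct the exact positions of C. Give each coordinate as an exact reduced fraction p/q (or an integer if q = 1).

1. C_x = 11/13  [A, B, C are collinear ∩ DC ⟂ AB]
2. C_y = -3/13  [A, B, C are collinear ∩ DC ⟂ AB]
   → C = (11/13, -3/13)

C = (11/13, -3/13)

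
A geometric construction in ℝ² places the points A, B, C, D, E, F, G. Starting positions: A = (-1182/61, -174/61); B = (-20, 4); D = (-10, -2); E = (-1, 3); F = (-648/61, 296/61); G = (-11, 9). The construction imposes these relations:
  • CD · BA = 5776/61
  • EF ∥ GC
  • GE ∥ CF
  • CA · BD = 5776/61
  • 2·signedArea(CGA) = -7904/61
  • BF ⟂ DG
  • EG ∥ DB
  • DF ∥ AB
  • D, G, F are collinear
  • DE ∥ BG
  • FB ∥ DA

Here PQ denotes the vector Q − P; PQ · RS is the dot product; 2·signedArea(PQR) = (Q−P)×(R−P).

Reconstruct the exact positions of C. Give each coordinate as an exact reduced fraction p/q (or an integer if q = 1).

1. C_x = -1258/61  [GE ∥ CF ∩ EF ∥ GC]
2. C_y = 662/61  [GE ∥ CF ∩ EF ∥ GC]
   → C = (-1258/61, 662/61)

C = (-1258/61, 662/61)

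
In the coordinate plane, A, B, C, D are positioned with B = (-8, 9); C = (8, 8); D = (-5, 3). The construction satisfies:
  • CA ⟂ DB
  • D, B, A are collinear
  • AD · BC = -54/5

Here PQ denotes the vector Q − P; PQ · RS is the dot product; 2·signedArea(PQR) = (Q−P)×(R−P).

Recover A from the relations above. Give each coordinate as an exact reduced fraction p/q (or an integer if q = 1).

1. A_x = -22/5  [D, B, A are collinear ∩ CA ⟂ DB]
2. A_y = 9/5  [D, B, A are collinear ∩ CA ⟂ DB]
   → A = (-22/5, 9/5)

A = (-22/5, 9/5)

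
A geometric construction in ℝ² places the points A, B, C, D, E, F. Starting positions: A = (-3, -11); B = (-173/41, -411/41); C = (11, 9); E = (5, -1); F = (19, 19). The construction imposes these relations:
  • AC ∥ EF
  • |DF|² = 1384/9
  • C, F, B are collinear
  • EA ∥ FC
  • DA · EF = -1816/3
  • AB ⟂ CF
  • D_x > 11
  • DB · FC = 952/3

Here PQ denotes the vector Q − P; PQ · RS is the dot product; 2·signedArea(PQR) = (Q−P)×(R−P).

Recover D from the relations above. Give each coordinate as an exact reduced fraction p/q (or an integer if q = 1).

D = (35/3, 9)

1. D_x = 35/3  [DA · EF = -1816/3 ∩ DB · FC = 952/3]
2. D_y = 9  [DA · EF = -1816/3 ∩ DB · FC = 952/3]
   → D = (35/3, 9)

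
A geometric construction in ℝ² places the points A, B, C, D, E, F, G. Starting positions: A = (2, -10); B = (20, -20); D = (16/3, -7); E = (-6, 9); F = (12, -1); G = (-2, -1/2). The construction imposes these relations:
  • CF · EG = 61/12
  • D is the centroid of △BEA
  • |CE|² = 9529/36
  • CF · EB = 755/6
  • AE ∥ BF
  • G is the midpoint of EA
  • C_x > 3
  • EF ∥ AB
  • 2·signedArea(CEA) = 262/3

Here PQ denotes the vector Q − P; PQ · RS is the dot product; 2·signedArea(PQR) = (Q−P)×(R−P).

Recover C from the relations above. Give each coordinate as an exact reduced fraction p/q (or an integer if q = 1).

C = (4, -23/6)

1. C_x = 4  [CF · EG = 61/12 ∩ 2·signedArea(CEA) = 262/3]
2. C_y = -23/6  [CF · EG = 61/12 ∩ 2·signedArea(CEA) = 262/3]
   → C = (4, -23/6)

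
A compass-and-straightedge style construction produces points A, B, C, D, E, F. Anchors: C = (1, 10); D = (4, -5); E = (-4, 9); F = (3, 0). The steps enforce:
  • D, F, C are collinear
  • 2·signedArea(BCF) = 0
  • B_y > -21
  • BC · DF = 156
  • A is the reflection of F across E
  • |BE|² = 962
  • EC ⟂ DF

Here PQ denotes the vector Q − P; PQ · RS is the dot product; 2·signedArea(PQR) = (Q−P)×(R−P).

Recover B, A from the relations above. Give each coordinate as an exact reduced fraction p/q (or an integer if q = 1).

1. B_x = 7  [2·signedArea(BCF) = 0 ∩ BC · DF = 156]
2. B_y = -20  [2·signedArea(BCF) = 0 ∩ BC · DF = 156]
   → B = (7, -20)
3. A_x = -11  [A is the reflection of F across E]
4. A_y = 18  [A is the reflection of F across E]
   → A = (-11, 18)

A = (-11, 18)
B = (7, -20)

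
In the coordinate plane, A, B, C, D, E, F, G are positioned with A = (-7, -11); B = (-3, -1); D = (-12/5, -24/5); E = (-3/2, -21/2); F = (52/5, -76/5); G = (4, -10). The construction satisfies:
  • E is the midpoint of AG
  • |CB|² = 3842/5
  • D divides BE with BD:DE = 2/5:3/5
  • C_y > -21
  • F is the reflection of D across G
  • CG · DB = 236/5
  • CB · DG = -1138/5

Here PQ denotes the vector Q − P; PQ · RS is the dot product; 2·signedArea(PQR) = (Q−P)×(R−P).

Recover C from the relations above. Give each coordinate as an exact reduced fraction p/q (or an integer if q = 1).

C = (84/5, -102/5)

1. C_x = 84/5  [CG · DB = 236/5 ∩ CB · DG = -1138/5]
2. C_y = -102/5  [CG · DB = 236/5 ∩ CB · DG = -1138/5]
   → C = (84/5, -102/5)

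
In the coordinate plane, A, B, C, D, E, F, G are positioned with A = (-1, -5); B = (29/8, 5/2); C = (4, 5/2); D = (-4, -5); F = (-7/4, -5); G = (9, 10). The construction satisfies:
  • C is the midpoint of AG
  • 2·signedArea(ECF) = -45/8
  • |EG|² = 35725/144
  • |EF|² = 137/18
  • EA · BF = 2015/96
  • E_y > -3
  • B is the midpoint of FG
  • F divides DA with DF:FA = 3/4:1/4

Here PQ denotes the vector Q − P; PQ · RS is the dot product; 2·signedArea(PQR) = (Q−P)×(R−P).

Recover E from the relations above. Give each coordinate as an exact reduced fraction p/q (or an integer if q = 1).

1. E_x = -7/12  [EA · BF = 2015/96 ∩ 2·signedArea(ECF) = -45/8]
2. E_y = -5/2  [EA · BF = 2015/96 ∩ 2·signedArea(ECF) = -45/8]
   → E = (-7/12, -5/2)

E = (-7/12, -5/2)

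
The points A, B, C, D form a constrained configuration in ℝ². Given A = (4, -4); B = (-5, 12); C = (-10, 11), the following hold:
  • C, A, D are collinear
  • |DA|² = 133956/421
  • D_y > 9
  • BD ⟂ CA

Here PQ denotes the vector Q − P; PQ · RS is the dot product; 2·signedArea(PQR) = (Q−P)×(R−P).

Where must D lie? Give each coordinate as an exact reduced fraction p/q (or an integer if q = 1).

1. D_x = -3440/421  [C, A, D are collinear ∩ BD ⟂ CA]
2. D_y = 3806/421  [C, A, D are collinear ∩ BD ⟂ CA]
   → D = (-3440/421, 3806/421)

D = (-3440/421, 3806/421)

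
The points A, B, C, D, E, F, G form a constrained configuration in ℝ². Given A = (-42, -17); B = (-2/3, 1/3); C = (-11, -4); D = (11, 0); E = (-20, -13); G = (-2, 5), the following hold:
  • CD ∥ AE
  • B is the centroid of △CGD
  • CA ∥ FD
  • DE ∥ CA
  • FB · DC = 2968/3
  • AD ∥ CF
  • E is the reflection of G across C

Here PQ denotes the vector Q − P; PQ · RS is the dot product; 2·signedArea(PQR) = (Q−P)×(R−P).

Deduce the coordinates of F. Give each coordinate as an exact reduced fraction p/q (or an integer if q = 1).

F = (42, 13)

1. F_x = 42  [CA ∥ FD ∩ AD ∥ CF]
2. F_y = 13  [CA ∥ FD ∩ AD ∥ CF]
   → F = (42, 13)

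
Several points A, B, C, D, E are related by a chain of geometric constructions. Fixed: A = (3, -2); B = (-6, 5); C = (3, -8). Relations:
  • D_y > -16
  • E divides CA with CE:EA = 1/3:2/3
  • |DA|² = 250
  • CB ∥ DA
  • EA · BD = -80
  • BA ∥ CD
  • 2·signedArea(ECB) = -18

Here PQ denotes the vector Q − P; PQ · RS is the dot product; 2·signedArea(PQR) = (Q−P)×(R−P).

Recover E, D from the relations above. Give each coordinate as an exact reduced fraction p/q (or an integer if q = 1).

D = (12, -15)
E = (3, -6)

1. E_x = 3  [E divides CA with CE:EA = 1/3:2/3]
2. E_y = -6  [E divides CA with CE:EA = 1/3:2/3]
   → E = (3, -6)
3. D_x = 12  [CB ∥ DA ∩ BA ∥ CD]
4. D_y = -15  [CB ∥ DA ∩ BA ∥ CD]
   → D = (12, -15)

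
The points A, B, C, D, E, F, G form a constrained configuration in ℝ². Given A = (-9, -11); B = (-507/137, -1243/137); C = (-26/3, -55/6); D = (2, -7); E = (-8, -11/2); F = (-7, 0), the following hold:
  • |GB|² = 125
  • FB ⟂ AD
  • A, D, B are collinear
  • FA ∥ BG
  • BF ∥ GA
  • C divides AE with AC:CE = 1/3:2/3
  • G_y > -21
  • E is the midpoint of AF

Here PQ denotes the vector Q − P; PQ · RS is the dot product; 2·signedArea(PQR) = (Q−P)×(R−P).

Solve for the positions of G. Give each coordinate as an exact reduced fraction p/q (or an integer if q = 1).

G = (-781/137, -2750/137)

1. G_x = -781/137  [BF ∥ GA ∩ FA ∥ BG]
2. G_y = -2750/137  [BF ∥ GA ∩ FA ∥ BG]
   → G = (-781/137, -2750/137)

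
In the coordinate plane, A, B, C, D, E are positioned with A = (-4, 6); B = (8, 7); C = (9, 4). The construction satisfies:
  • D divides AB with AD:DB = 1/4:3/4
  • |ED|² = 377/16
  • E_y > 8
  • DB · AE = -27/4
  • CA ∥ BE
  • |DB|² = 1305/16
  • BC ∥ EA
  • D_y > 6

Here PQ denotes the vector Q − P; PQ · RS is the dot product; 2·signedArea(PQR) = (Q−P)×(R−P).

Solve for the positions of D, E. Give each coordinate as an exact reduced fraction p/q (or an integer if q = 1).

1. D_x = -1  [D divides AB with AD:DB = 1/4:3/4]
2. D_y = 25/4  [D divides AB with AD:DB = 1/4:3/4]
   → D = (-1, 25/4)
3. E_x = -5  [BC ∥ EA ∩ CA ∥ BE]
4. E_y = 9  [BC ∥ EA ∩ CA ∥ BE]
   → E = (-5, 9)

D = (-1, 25/4)
E = (-5, 9)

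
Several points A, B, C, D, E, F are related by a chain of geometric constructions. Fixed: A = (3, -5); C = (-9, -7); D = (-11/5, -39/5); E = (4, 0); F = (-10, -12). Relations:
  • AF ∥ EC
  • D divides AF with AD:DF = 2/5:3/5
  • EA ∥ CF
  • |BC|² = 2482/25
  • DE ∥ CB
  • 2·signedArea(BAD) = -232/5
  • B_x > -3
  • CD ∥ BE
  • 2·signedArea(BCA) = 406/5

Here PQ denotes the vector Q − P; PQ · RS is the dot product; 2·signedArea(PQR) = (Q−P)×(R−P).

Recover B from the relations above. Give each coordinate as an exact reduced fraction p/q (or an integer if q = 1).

B = (-14/5, 4/5)

1. B_x = -14/5  [CD ∥ BE ∩ DE ∥ CB]
2. B_y = 4/5  [CD ∥ BE ∩ DE ∥ CB]
   → B = (-14/5, 4/5)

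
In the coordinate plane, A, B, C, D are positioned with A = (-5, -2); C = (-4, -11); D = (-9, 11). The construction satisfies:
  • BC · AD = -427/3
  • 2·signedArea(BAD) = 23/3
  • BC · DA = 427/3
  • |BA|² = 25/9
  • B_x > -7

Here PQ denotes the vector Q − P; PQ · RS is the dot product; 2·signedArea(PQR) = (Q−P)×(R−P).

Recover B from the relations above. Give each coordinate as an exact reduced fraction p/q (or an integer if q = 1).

1. B_x = -6  [BC · AD = -427/3 ∩ 2·signedArea(BAD) = 23/3]
2. B_y = -2/3  [BC · AD = -427/3 ∩ 2·signedArea(BAD) = 23/3]
   → B = (-6, -2/3)

B = (-6, -2/3)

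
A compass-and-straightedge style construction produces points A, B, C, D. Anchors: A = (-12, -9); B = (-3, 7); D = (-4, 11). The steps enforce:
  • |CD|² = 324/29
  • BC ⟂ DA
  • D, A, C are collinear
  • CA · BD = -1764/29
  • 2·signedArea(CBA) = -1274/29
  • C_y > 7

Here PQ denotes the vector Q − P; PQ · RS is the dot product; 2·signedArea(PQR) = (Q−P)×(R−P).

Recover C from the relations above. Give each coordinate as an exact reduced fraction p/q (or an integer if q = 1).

1. C_x = -152/29  [D, A, C are collinear ∩ BC ⟂ DA]
2. C_y = 229/29  [D, A, C are collinear ∩ BC ⟂ DA]
   → C = (-152/29, 229/29)

C = (-152/29, 229/29)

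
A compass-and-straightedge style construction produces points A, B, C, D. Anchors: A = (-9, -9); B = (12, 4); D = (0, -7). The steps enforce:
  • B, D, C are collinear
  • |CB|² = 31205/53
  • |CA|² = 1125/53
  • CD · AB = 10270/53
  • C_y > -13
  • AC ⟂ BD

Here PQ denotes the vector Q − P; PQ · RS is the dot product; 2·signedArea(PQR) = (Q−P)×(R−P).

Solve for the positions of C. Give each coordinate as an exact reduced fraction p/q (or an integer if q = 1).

C = (-312/53, -657/53)

1. C_x = -312/53  [B, D, C are collinear ∩ AC ⟂ BD]
2. C_y = -657/53  [B, D, C are collinear ∩ AC ⟂ BD]
   → C = (-312/53, -657/53)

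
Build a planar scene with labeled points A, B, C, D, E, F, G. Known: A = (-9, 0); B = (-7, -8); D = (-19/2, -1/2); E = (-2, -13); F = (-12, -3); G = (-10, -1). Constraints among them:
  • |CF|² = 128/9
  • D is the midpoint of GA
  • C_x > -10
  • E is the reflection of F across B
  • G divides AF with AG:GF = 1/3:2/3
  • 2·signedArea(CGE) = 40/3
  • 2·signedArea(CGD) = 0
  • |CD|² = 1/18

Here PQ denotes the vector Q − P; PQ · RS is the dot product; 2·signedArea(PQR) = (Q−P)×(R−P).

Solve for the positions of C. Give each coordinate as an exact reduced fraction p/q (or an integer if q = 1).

1. C_x = -28/3  [2·signedArea(CGD) = 0 ∩ 2·signedArea(CGE) = 40/3]
2. C_y = -1/3  [2·signedArea(CGD) = 0 ∩ 2·signedArea(CGE) = 40/3]
   → C = (-28/3, -1/3)

C = (-28/3, -1/3)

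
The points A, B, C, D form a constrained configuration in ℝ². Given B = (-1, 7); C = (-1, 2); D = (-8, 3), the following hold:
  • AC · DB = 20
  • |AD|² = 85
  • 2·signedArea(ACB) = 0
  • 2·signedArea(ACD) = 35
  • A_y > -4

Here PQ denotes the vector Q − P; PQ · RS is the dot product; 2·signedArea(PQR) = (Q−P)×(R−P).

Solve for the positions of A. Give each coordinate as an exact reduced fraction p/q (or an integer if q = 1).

A = (-1, -3)

1. A_x = -1  [2·signedArea(ACB) = 0 ∩ 2·signedArea(ACD) = 35]
2. A_y = -3  [2·signedArea(ACB) = 0 ∩ 2·signedArea(ACD) = 35]
   → A = (-1, -3)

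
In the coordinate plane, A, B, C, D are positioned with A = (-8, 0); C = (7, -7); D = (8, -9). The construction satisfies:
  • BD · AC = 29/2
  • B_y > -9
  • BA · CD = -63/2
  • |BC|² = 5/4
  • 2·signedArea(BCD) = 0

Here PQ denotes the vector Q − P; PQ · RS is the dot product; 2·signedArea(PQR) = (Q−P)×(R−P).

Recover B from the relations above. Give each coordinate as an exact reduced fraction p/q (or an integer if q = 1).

B = (15/2, -8)

1. B_x = 15/2  [2·signedArea(BCD) = 0 ∩ BD · AC = 29/2]
2. B_y = -8  [2·signedArea(BCD) = 0 ∩ BD · AC = 29/2]
   → B = (15/2, -8)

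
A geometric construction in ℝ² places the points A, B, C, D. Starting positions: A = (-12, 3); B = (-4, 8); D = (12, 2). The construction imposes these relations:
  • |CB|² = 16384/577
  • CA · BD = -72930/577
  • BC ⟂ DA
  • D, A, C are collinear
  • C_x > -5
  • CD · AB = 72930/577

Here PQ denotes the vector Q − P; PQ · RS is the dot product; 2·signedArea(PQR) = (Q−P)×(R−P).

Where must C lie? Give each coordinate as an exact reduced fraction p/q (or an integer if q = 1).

1. C_x = -2436/577  [D, A, C are collinear ∩ BC ⟂ DA]
2. C_y = 1544/577  [D, A, C are collinear ∩ BC ⟂ DA]
   → C = (-2436/577, 1544/577)

C = (-2436/577, 1544/577)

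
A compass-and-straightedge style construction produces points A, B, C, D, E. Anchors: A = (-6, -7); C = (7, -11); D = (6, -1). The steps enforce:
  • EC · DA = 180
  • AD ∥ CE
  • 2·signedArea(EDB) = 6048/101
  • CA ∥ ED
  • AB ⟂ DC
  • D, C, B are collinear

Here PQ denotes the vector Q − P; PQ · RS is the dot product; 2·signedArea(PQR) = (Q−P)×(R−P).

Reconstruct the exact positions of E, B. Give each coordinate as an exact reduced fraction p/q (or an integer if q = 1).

B = (654/101, -581/101)
E = (19, -5)

1. E_x = 19  [CA ∥ ED ∩ AD ∥ CE]
2. E_y = -5  [CA ∥ ED ∩ AD ∥ CE]
   → E = (19, -5)
3. B_x = 654/101  [D, C, B are collinear ∩ AB ⟂ DC]
4. B_y = -581/101  [D, C, B are collinear ∩ AB ⟂ DC]
   → B = (654/101, -581/101)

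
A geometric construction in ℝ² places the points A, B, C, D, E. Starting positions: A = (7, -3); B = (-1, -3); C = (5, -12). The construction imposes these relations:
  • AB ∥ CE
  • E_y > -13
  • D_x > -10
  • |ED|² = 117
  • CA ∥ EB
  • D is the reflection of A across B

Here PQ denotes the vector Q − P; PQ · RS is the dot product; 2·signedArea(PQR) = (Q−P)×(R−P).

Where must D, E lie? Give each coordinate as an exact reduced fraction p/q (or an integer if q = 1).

1. D_x = -9  [D is the reflection of A across B]
2. D_y = -3  [D is the reflection of A across B]
   → D = (-9, -3)
3. E_x = -3  [CA ∥ EB ∩ AB ∥ CE]
4. E_y = -12  [CA ∥ EB ∩ AB ∥ CE]
   → E = (-3, -12)

D = (-9, -3)
E = (-3, -12)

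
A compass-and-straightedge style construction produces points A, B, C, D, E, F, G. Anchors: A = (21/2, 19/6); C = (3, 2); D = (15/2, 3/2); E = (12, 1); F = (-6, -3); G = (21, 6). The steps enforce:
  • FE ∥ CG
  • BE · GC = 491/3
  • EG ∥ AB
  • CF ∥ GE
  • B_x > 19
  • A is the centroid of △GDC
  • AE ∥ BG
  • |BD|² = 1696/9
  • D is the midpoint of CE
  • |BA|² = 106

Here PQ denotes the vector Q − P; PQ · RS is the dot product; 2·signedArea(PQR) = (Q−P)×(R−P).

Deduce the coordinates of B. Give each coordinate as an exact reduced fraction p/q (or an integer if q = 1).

1. B_x = 39/2  [AE ∥ BG ∩ EG ∥ AB]
2. B_y = 49/6  [AE ∥ BG ∩ EG ∥ AB]
   → B = (39/2, 49/6)

B = (39/2, 49/6)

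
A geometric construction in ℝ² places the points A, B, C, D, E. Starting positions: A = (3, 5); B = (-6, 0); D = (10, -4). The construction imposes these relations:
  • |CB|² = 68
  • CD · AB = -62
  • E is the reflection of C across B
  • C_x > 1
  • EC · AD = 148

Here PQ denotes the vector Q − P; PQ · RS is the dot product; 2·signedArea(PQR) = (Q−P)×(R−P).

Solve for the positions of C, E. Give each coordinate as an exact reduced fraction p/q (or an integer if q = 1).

1. C_x = 2  [line 9·x + 5·y + -8 = 0 ∩ |CB|² = 68]
2. C_y = -2  [line 9·x + 5·y + -8 = 0 ∩ |CB|² = 68]
   → C = (2, -2)
3. E_x = -14  [E is the reflection of C across B]
4. E_y = 2  [E is the reflection of C across B]
   → E = (-14, 2)

C = (2, -2)
E = (-14, 2)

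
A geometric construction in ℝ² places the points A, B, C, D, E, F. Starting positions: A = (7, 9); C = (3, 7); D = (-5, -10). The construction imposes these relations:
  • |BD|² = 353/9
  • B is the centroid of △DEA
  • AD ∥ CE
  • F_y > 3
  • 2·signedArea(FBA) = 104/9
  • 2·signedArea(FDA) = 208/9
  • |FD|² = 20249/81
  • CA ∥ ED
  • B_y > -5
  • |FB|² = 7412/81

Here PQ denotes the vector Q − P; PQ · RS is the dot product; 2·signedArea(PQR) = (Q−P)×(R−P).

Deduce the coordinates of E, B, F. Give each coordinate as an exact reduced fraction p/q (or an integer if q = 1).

1. E_x = -9  [CA ∥ ED ∩ AD ∥ CE]
2. E_y = -12  [CA ∥ ED ∩ AD ∥ CE]
   → E = (-9, -12)
3. B_x = -7/3  [B is the centroid of △DEA]
4. B_y = -13/3  [B is the centroid of △DEA]
   → B = (-7/3, -13/3)
5. F_x = 23/9  [2·signedArea(FBA) = 104/9 ∩ 2·signedArea(FDA) = 208/9]
6. F_y = 35/9  [2·signedArea(FBA) = 104/9 ∩ 2·signedArea(FDA) = 208/9]
   → F = (23/9, 35/9)

B = (-7/3, -13/3)
E = (-9, -12)
F = (23/9, 35/9)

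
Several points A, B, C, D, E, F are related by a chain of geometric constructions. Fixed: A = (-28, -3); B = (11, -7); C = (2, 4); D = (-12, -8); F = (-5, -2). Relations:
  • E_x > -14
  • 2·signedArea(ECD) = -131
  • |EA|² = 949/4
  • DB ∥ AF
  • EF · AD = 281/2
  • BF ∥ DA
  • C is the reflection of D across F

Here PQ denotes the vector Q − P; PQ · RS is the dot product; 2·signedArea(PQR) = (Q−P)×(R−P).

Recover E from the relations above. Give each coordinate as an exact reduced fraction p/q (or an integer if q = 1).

1. E_x = -13  [EF · AD = 281/2 ∩ 2·signedArea(ECD) = -131]
2. E_y = 1/2  [EF · AD = 281/2 ∩ 2·signedArea(ECD) = -131]
   → E = (-13, 1/2)

E = (-13, 1/2)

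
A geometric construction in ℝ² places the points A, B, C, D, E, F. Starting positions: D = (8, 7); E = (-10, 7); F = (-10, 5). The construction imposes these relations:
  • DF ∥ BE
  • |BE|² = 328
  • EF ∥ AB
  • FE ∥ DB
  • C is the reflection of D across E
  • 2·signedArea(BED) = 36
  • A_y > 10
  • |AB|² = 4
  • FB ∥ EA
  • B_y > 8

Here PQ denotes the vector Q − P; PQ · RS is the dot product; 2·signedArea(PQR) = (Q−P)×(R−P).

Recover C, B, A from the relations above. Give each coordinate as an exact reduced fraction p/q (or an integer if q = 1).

A = (8, 11)
B = (8, 9)
C = (-28, 7)

1. C_x = -28  [C is the reflection of D across E]
2. C_y = 7  [C is the reflection of D across E]
   → C = (-28, 7)
3. B_x = 8  [DF ∥ BE ∩ FE ∥ DB]
4. B_y = 9  [DF ∥ BE ∩ FE ∥ DB]
   → B = (8, 9)
5. A_x = 8  [EF ∥ AB ∩ FB ∥ EA]
6. A_y = 11  [EF ∥ AB ∩ FB ∥ EA]
   → A = (8, 11)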